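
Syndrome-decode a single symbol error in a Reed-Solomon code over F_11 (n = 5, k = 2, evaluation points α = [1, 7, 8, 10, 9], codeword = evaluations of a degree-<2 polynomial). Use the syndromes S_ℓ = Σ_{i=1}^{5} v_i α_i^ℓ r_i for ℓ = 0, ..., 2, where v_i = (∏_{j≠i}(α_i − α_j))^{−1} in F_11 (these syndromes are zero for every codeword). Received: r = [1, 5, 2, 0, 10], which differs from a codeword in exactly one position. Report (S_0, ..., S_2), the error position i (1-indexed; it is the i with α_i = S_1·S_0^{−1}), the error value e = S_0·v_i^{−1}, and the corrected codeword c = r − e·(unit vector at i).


S = (7, 4, 7), error at position 4, error magnitude e = 4, c = [1, 5, 2, 7, 10].

Step 1: column multipliers v_i = (∏_{j≠i}(α_i − α_j))^{−1} mod 11.
  i = 1 (α = 1): (1−7)(1−8)(1−10)(1−9) = (−6)·(−7)·(−9)·(−8) = 3024 ≡ 10, so v_1 = 10^{−1} = 10 (mod 11).
  i = 2 (α = 7): (7−1)(7−8)(7−10)(7−9) = 6·(−1)·(−3)·(−2) = −36 ≡ 8, so v_2 = 8^{−1} = 7 (mod 11).
  i = 3 (α = 8): (8−1)(8−7)(8−10)(8−9) = 7·1·(−2)·(−1) = 14 ≡ 3, so v_3 = 3^{−1} = 4 (mod 11).
  i = 4 (α = 10): (10−1)(10−7)(10−8)(10−9) = 9·3·2·1 = 54 ≡ 10, so v_4 = 10^{−1} = 10 (mod 11).
  i = 5 (α = 9): (9−1)(9−7)(9−8)(9−10) = 8·2·1·(−1) = −16 ≡ 6, so v_5 = 6^{−1} = 2 (mod 11).
  v = [10, 7, 4, 10, 2].
Step 2: syndromes of r = [1, 5, 2, 0, 10] (all sums mod 11).
  S_0 = Σ v_i r_i = 10·1 + 7·5 + 4·2 + 10·0 + 2·10 = 73 ≡ 7.
  S_1 = Σ v_i α_i r_i = 10·1·1 + 7·7·5 + 4·8·2 + 10·10·0 + 2·9·10 = 499 ≡ 4.
  α_i^2 mod 11 = [1, 5, 9, 1, 4].
  S_2 = Σ v_i α_i^2 r_i = 10·1·1 + 7·5·5 + 4·9·2 + 10·1·0 + 2·4·10 = 337 ≡ 7.
  S = (7, 4, 7) ≠ 0, so r is not a codeword (an error is present).
Step 3: locate the error. For a single error e at position i, S_ℓ = v_i·e·α_i^ℓ, so α_err = S_1/S_0.
  S_0^{−1} = 7^{−1} = 8 (mod 11), so α_err = 4·8 = 32 ≡ 10 = α_4. Error position i = 4.
  Consistency check: S_2/S_1 = 7·3 = 21 ≡ 10 = α_err ✓ (single-error assumption holds).
Step 4: error magnitude e = S_0/v_4 = S_0·∏_{j≠4}(α_4 − α_j) = 7·10 = 70 ≡ 4 (mod 11).
Step 5: correct position 4: c_4 = r_4 − e = 0 − 4 ≡ 7 (mod 11). Hence c = [1, 5, 2, 7, 10].
  Check: interpolating c through the α_i gives m(x) = 4 + 8·x (degree < 2) with m(α_i) = c_i for every i, so c is indeed a codeword.


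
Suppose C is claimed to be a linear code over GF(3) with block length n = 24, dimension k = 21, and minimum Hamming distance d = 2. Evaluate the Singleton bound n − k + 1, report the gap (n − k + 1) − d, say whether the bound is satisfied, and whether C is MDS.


Singleton RHS = n − k + 1 = 4, slack = 2, bound satisfied, not MDS.

Singleton bound: d ≤ n − k + 1.
Here n = 24, k = 21, so n − k + 1 = 4.
Given d = 2, check d ≤ 4: YES.
Slack = (n − k + 1) − d = 2.
The code is NOT MDS (slack = 2 > 0).
Description: the claimed parameters are [24, 21, 2]_3; such a code would be non-MDS.


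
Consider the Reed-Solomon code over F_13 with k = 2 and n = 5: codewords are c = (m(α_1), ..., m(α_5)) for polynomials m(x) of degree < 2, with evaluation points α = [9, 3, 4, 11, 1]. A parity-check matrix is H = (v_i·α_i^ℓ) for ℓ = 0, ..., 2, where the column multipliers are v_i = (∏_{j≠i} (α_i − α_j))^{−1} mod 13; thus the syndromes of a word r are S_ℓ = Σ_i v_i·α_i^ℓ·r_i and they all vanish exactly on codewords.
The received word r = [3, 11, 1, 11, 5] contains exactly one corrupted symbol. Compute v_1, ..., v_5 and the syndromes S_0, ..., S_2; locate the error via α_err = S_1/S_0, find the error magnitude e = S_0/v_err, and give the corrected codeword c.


S = (1, 11, 4), error at position 4, error magnitude e = 2, c = [3, 11, 1, 9, 5].

Step 1: column multipliers v_i = (∏_{j≠i}(α_i − α_j))^{−1} mod 13.
  i = 1 (α = 9): (9−3)(9−4)(9−11)(9−1) = 6·5·(−2)·8 = −480 ≡ 1, so v_1 = 1^{−1} = 1 (mod 13).
  i = 2 (α = 3): (3−9)(3−4)(3−11)(3−1) = (−6)·(−1)·(−8)·2 = −96 ≡ 8, so v_2 = 8^{−1} = 5 (mod 13).
  i = 3 (α = 4): (4−9)(4−3)(4−11)(4−1) = (−5)·1·(−7)·3 = 105 ≡ 1, so v_3 = 1^{−1} = 1 (mod 13).
  i = 4 (α = 11): (11−9)(11−3)(11−4)(11−1) = 2·8·7·10 = 1120 ≡ 2, so v_4 = 2^{−1} = 7 (mod 13).
  i = 5 (α = 1): (1−9)(1−3)(1−4)(1−11) = (−8)·(−2)·(−3)·(−10) = 480 ≡ 12, so v_5 = 12^{−1} = 12 (mod 13).
  v = [1, 5, 1, 7, 12].
Step 2: syndromes of r = [3, 11, 1, 11, 5] (all sums mod 13).
  S_0 = Σ v_i r_i = 1·3 + 5·11 + 1·1 + 7·11 + 12·5 = 196 ≡ 1.
  S_1 = Σ v_i α_i r_i = 1·9·3 + 5·3·11 + 1·4·1 + 7·11·11 + 12·1·5 = 1103 ≡ 11.
  α_i^2 mod 13 = [3, 9, 3, 4, 1].
  S_2 = Σ v_i α_i^2 r_i = 1·3·3 + 5·9·11 + 1·3·1 + 7·4·11 + 12·1·5 = 875 ≡ 4.
  S = (1, 11, 4) ≠ 0, so r is not a codeword (an error is present).
Step 3: locate the error. For a single error e at position i, S_ℓ = v_i·e·α_i^ℓ, so α_err = S_1/S_0.
  S_0^{−1} = 1^{−1} = 1 (mod 13), so α_err = 11·1 = 11 ≡ 11 = α_4. Error position i = 4.
  Consistency check: S_2/S_1 = 4·6 = 24 ≡ 11 = α_err ✓ (single-error assumption holds).
Step 4: error magnitude e = S_0/v_4 = S_0·∏_{j≠4}(α_4 − α_j) = 1·2 = 2 ≡ 2 (mod 13).
Step 5: correct position 4: c_4 = r_4 − e = 11 − 2 ≡ 9 (mod 13). Hence c = [3, 11, 1, 9, 5].
  Check: interpolating c through the α_i gives m(x) = 2 + 3·x (degree < 2) with m(α_i) = c_i for every i, so c is indeed a codeword.


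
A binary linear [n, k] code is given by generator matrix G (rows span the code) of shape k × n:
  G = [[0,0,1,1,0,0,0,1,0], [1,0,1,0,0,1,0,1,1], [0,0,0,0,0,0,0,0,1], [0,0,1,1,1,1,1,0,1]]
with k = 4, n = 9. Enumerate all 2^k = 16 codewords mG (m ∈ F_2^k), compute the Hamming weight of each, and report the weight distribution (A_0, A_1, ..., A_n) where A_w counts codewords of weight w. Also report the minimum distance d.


Weight distribution: A_0 = 1, A_1 = 1, A_3 = 2, A_4 = 5, A_5 = 5, A_6 = 2. Minimum distance d = 1.

Enumerate all 2^4 = 16 messages m ∈ F_2^4.
For each, compute codeword c = mG in F_2^9, then tally its weight.
  m = 0000 → c = 000000000, weight = 0.
  m = 1000 → c = 001100010, weight = 3.
  m = 0100 → c = 101001011, weight = 5.
  m = 1100 → c = 100101001, weight = 4.
  m = 0010 → c = 000000001, weight = 1.
  m = 1010 → c = 001100011, weight = 4.
  m = 0110 → c = 101001010, weight = 4.
  m = 1110 → c = 100101000, weight = 3.
  m = 0001 → c = 001111101, weight = 6.
  m = 1001 → c = 000011111, weight = 5.
  m = 0101 → c = 100110110, weight = 5.
  m = 1101 → c = 101010100, weight = 4.
  m = 0011 → c = 001111100, weight = 5.
  m = 1011 → c = 000011110, weight = 4.
  m = 0111 → c = 100110111, weight = 6.
  m = 1111 → c = 101010101, weight = 5.
Tally weights:
  weight 0: 1 codewords.
  weight 1: 1 codewords.
  weight 3: 2 codewords.
  weight 4: 5 codewords.
  weight 5: 5 codewords.
  weight 6: 2 codewords.
Minimum distance d = smallest w > 0 with A_w > 0 = 1.
Sanity: Σ A_w = 16 = 2^4 = 16 ✓.


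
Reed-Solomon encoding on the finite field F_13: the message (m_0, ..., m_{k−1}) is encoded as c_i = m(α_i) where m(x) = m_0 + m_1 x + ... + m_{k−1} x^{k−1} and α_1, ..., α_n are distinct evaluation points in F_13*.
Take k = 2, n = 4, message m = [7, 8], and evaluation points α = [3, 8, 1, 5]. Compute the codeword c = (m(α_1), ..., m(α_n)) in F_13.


c = [5, 6, 2, 8]

Message polynomial: m(x) = 7 + 8·x (mod 13).
For each evaluation point α_i, compute m(α_i) mod 13:
  α_1 = 3: Horner steps 8 → 5, so m(3) = 5.
  α_2 = 8: Horner steps 8 → 6, so m(8) = 6.
  α_3 = 1: Horner steps 8 → 2, so m(1) = 2.
  α_4 = 5: Horner steps 8 → 8, so m(5) = 8.
Codeword c = [5, 6, 2, 8] ∈ F_13^4.


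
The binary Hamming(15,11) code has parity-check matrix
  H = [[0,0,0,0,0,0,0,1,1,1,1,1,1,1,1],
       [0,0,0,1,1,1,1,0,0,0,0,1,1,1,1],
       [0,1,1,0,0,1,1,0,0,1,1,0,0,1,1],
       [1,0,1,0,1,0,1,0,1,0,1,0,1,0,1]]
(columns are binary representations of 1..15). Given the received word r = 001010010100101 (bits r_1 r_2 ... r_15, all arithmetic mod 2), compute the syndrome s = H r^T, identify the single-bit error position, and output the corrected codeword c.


s = (0, 1, 1, 0)^T, error position = 6, corrected codeword c = 001011010100101

Compute s = H r^T mod 2 one row at a time:
  s_1 = 1 + 0 + 1 + 0 + 0 + 1 + 0 + 1 = 4 ≡ 0 (mod 2).
  s_2 = 0 + 1 + 0 + 0 + 0 + 1 + 0 + 1 = 3 ≡ 1 (mod 2).
  s_3 = 0 + 1 + 0 + 0 + 1 + 0 + 0 + 1 = 3 ≡ 1 (mod 2).
  s_4 = 0 + 1 + 1 + 0 + 0 + 0 + 1 + 1 = 4 ≡ 0 (mod 2).
s = (0, 1, 1, 0)^T — this equals column 6 of H (binary 0110), so error is at position 6.
Correct: flip bit 6 of r = 001010010100101 to get c = 001011010100101.


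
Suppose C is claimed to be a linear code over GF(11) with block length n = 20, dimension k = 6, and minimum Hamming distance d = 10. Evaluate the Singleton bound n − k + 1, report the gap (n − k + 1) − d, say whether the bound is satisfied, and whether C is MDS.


Singleton RHS = n − k + 1 = 15, slack = 5, bound satisfied, not MDS.

Singleton bound: d ≤ n − k + 1.
Here n = 20, k = 6, so n − k + 1 = 15.
Given d = 10, check d ≤ 15: YES.
Slack = (n − k + 1) − d = 5.
The code is NOT MDS (slack = 5 > 0).
Description: the claimed parameters are [20, 6, 10]_11; such a code would be non-MDS.


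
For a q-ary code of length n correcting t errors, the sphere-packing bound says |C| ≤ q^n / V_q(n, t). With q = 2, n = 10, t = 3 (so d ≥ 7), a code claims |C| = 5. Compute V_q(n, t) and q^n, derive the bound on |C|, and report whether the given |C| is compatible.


V_q(n, t) = 176, q^n = 1024, Hamming bound = 5, |C| = 5 ≤ bound (satisfied).

Step 1: Compute V_q(n, t) = Σ_{j=0}^3 C(n, j) (q−1)^j.
  j = 0: C(10,0)·(1)^0 = 1·1 = 1.
  j = 1: C(10,1)·(1)^1 = 10·1 = 10.
  j = 2: C(10,2)·(1)^2 = 45·1 = 45.
  j = 3: C(10,3)·(1)^3 = 120·1 = 120.
  V_q(n, t) = 1 + 10 + 45 + 120 = 176.
Step 2: q^n = 2^10 = 1024.
Step 3: Hamming bound ⌊q^n / V_q(n,t)⌋ = ⌊1024/176⌋ = 5.
Step 4: Compare |C| = 5 to 5: satisfied.
The claimed |C| lies at the Hamming bound (tight).


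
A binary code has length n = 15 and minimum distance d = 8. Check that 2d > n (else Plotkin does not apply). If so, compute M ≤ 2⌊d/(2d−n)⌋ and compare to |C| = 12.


Plotkin bound M ≤ 16; given |C| = 12 ≤ bound (satisfied).

Check applicability: 2d = 16, n = 15.
2d − n = 1 > 0, so Plotkin applies.
Compute d/(2d−n) = 8/1 ≈ 8.0000.
⌊d/(2d−n)⌋ = 8.
Plotkin bound: M ≤ 2·8 = 16.
Given |C| = 12, check: satisfied.
This |C| is below the Plotkin bound.


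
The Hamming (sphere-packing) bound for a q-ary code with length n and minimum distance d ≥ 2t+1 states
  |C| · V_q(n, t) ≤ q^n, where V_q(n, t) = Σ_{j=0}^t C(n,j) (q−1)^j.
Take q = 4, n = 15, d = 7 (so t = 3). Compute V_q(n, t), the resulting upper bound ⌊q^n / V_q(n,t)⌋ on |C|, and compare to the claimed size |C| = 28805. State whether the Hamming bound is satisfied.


V_q(n, t) = 13276, q^n = 1073741824, Hamming bound = 80878, |C| = 28805 ≤ bound (satisfied).

Step 1: Compute V_q(n, t) = Σ_{j=0}^3 C(n, j) (q−1)^j.
  j = 0: C(15,0)·(3)^0 = 1·1 = 1.
  j = 1: C(15,1)·(3)^1 = 15·3 = 45.
  j = 2: C(15,2)·(3)^2 = 105·9 = 945.
  j = 3: C(15,3)·(3)^3 = 455·27 = 12285.
  V_q(n, t) = 1 + 45 + 945 + 12285 = 13276.
Step 2: q^n = 4^15 = 1073741824.
Step 3: Hamming bound ⌊q^n / V_q(n,t)⌋ = ⌊1073741824/13276⌋ = 80878.
Step 4: Compare |C| = 28805 to 80878: satisfied.
The claimed |C| lies below the Hamming bound.


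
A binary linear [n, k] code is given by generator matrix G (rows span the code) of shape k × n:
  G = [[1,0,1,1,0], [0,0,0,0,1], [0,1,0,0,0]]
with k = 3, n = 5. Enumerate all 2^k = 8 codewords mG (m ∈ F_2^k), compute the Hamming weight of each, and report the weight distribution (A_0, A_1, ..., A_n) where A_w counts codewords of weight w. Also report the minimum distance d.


Weight distribution: A_0 = 1, A_1 = 2, A_2 = 1, A_3 = 1, A_4 = 2, A_5 = 1. Minimum distance d = 1.

Enumerate all 2^3 = 8 messages m ∈ F_2^3.
For each, compute codeword c = mG in F_2^5, then tally its weight.
  m = 000 → c = 00000, weight = 0.
  m = 100 → c = 10110, weight = 3.
  m = 010 → c = 00001, weight = 1.
  m = 110 → c = 10111, weight = 4.
  m = 001 → c = 01000, weight = 1.
  m = 101 → c = 11110, weight = 4.
  m = 011 → c = 01001, weight = 2.
  m = 111 → c = 11111, weight = 5.
Tally weights:
  weight 0: 1 codewords.
  weight 1: 2 codewords.
  weight 2: 1 codewords.
  weight 3: 1 codewords.
  weight 4: 2 codewords.
  weight 5: 1 codewords.
Minimum distance d = smallest w > 0 with A_w > 0 = 1.
Sanity: Σ A_w = 8 = 2^3 = 8 ✓.


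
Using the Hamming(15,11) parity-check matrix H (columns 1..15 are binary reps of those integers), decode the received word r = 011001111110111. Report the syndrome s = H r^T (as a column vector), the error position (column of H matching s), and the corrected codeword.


s = (1, 1, 0, 0)^T, error position = 12, corrected codeword c = 011001111111111

Compute s = H r^T mod 2 one row at a time:
  s_1 = 1 + 1 + 1 + 1 + 0 + 1 + 1 + 1 = 7 ≡ 1 (mod 2).
  s_2 = 0 + 0 + 1 + 1 + 0 + 1 + 1 + 1 = 5 ≡ 1 (mod 2).
  s_3 = 1 + 1 + 1 + 1 + 1 + 1 + 1 + 1 = 8 ≡ 0 (mod 2).
  s_4 = 0 + 1 + 0 + 1 + 1 + 1 + 1 + 1 = 6 ≡ 0 (mod 2).
s = (1, 1, 0, 0)^T — this equals column 12 of H (binary 1100), so error is at position 12.
Correct: flip bit 12 of r = 011001111110111 to get c = 011001111111111.


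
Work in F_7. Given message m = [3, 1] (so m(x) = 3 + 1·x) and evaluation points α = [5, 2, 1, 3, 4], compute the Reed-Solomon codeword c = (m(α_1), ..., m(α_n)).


c = [1, 5, 4, 6, 0]

Message polynomial: m(x) = 3 + 1·x (mod 7).
For each evaluation point α_i, compute m(α_i) mod 7:
  α_1 = 5: Horner steps 1 → 1, so m(5) = 1.
  α_2 = 2: Horner steps 1 → 5, so m(2) = 5.
  α_3 = 1: Horner steps 1 → 4, so m(1) = 4.
  α_4 = 3: Horner steps 1 → 6, so m(3) = 6.
  α_5 = 4: Horner steps 1 → 0, so m(4) = 0.
Codeword c = [1, 5, 4, 6, 0] ∈ F_7^5.


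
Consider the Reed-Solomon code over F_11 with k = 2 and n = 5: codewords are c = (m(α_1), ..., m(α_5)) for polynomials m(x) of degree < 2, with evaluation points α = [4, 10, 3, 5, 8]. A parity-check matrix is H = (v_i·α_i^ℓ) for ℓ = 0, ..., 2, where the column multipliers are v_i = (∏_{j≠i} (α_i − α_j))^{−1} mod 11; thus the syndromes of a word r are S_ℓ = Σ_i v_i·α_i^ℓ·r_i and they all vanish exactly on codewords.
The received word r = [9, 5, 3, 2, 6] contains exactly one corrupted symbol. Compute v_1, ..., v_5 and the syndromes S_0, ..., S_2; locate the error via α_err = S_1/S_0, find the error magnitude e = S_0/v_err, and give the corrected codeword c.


S = (5, 9, 3), error at position 1, error magnitude e = 1, c = [8, 5, 3, 2, 6].

Step 1: column multipliers v_i = (∏_{j≠i}(α_i − α_j))^{−1} mod 11.
  i = 1 (α = 4): (4−10)(4−3)(4−5)(4−8) = (−6)·1·(−1)·(−4) = −24 ≡ 9, so v_1 = 9^{−1} = 5 (mod 11).
  i = 2 (α = 10): (10−4)(10−3)(10−5)(10−8) = 6·7·5·2 = 420 ≡ 2, so v_2 = 2^{−1} = 6 (mod 11).
  i = 3 (α = 3): (3−4)(3−10)(3−5)(3−8) = (−1)·(−7)·(−2)·(−5) = 70 ≡ 4, so v_3 = 4^{−1} = 3 (mod 11).
  i = 4 (α = 5): (5−4)(5−10)(5−3)(5−8) = 1·(−5)·2·(−3) = 30 ≡ 8, so v_4 = 8^{−1} = 7 (mod 11).
  i = 5 (α = 8): (8−4)(8−10)(8−3)(8−5) = 4·(−2)·5·3 = −120 ≡ 1, so v_5 = 1^{−1} = 1 (mod 11).
  v = [5, 6, 3, 7, 1].
Step 2: syndromes of r = [9, 5, 3, 2, 6] (all sums mod 11).
  S_0 = Σ v_i r_i = 5·9 + 6·5 + 3·3 + 7·2 + 1·6 = 104 ≡ 5.
  S_1 = Σ v_i α_i r_i = 5·4·9 + 6·10·5 + 3·3·3 + 7·5·2 + 1·8·6 = 625 ≡ 9.
  α_i^2 mod 11 = [5, 1, 9, 3, 9].
  S_2 = Σ v_i α_i^2 r_i = 5·5·9 + 6·1·5 + 3·9·3 + 7·3·2 + 1·9·6 = 432 ≡ 3.
  S = (5, 9, 3) ≠ 0, so r is not a codeword (an error is present).
Step 3: locate the error. For a single error e at position i, S_ℓ = v_i·e·α_i^ℓ, so α_err = S_1/S_0.
  S_0^{−1} = 5^{−1} = 9 (mod 11), so α_err = 9·9 = 81 ≡ 4 = α_1. Error position i = 1.
  Consistency check: S_2/S_1 = 3·5 = 15 ≡ 4 = α_err ✓ (single-error assumption holds).
Step 4: error magnitude e = S_0/v_1 = S_0·∏_{j≠1}(α_1 − α_j) = 5·9 = 45 ≡ 1 (mod 11).
Step 5: correct position 1: c_1 = r_1 − e = 9 − 1 ≡ 8 (mod 11). Hence c = [8, 5, 3, 2, 6].
  Check: interpolating c through the α_i gives m(x) = 10 + 5·x (degree < 2) with m(α_i) = c_i for every i, so c is indeed a codeword.


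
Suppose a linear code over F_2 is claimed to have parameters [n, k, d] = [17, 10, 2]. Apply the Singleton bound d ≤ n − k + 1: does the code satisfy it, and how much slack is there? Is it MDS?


Singleton RHS = n − k + 1 = 8, slack = 6, bound satisfied, not MDS.

Singleton bound: d ≤ n − k + 1.
Here n = 17, k = 10, so n − k + 1 = 8.
Given d = 2, check d ≤ 8: YES.
Slack = (n − k + 1) − d = 6.
The code is NOT MDS (slack = 6 > 0).
Description: the claimed parameters are [17, 10, 2]_2; such a code would be non-MDS.


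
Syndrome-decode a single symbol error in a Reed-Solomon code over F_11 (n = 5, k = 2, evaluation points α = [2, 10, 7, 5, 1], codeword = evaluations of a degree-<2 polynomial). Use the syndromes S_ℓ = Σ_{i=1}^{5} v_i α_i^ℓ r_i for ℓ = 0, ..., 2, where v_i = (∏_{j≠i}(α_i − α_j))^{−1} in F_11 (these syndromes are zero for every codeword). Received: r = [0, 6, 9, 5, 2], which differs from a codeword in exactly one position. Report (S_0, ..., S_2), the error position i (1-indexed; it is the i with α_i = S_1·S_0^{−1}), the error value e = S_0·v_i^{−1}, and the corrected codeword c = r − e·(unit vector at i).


S = (9, 8, 1), error at position 3, error magnitude e = 8, c = [0, 6, 1, 5, 2].

Step 1: column multipliers v_i = (∏_{j≠i}(α_i − α_j))^{−1} mod 11.
  i = 1 (α = 2): (2−10)(2−7)(2−5)(2−1) = (−8)·(−5)·(−3)·1 = −120 ≡ 1, so v_1 = 1^{−1} = 1 (mod 11).
  i = 2 (α = 10): (10−2)(10−7)(10−5)(10−1) = 8·3·5·9 = 1080 ≡ 2, so v_2 = 2^{−1} = 6 (mod 11).
  i = 3 (α = 7): (7−2)(7−10)(7−5)(7−1) = 5·(−3)·2·6 = −180 ≡ 7, so v_3 = 7^{−1} = 8 (mod 11).
  i = 4 (α = 5): (5−2)(5−10)(5−7)(5−1) = 3·(−5)·(−2)·4 = 120 ≡ 10, so v_4 = 10^{−1} = 10 (mod 11).
  i = 5 (α = 1): (1−2)(1−10)(1−7)(1−5) = (−1)·(−9)·(−6)·(−4) = 216 ≡ 7, so v_5 = 7^{−1} = 8 (mod 11).
  v = [1, 6, 8, 10, 8].
Step 2: syndromes of r = [0, 6, 9, 5, 2] (all sums mod 11).
  S_0 = Σ v_i r_i = 1·0 + 6·6 + 8·9 + 10·5 + 8·2 = 174 ≡ 9.
  S_1 = Σ v_i α_i r_i = 1·2·0 + 6·10·6 + 8·7·9 + 10·5·5 + 8·1·2 = 1130 ≡ 8.
  α_i^2 mod 11 = [4, 1, 5, 3, 1].
  S_2 = Σ v_i α_i^2 r_i = 1·4·0 + 6·1·6 + 8·5·9 + 10·3·5 + 8·1·2 = 562 ≡ 1.
  S = (9, 8, 1) ≠ 0, so r is not a codeword (an error is present).
Step 3: locate the error. For a single error e at position i, S_ℓ = v_i·e·α_i^ℓ, so α_err = S_1/S_0.
  S_0^{−1} = 9^{−1} = 5 (mod 11), so α_err = 8·5 = 40 ≡ 7 = α_3. Error position i = 3.
  Consistency check: S_2/S_1 = 1·7 = 7 ≡ 7 = α_err ✓ (single-error assumption holds).
Step 4: error magnitude e = S_0/v_3 = S_0·∏_{j≠3}(α_3 − α_j) = 9·7 = 63 ≡ 8 (mod 11).
Step 5: correct position 3: c_3 = r_3 − e = 9 − 8 ≡ 1 (mod 11). Hence c = [0, 6, 1, 5, 2].
  Check: interpolating c through the α_i gives m(x) = 4 + 9·x (degree < 2) with m(α_i) = c_i for every i, so c is indeed a codeword.


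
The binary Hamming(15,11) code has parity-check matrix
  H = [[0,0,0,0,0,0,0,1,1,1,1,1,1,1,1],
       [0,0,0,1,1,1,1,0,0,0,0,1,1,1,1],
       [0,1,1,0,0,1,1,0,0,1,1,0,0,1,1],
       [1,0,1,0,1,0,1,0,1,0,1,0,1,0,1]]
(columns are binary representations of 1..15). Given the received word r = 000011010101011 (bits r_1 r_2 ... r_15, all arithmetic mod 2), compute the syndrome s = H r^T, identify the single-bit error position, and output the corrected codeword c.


s = (1, 1, 0, 0)^T, error position = 12, corrected codeword c = 000011010100011

Compute s = H r^T mod 2 one row at a time:
  s_1 = 1 + 0 + 1 + 0 + 1 + 0 + 1 + 1 = 5 ≡ 1 (mod 2).
  s_2 = 0 + 1 + 1 + 0 + 1 + 0 + 1 + 1 = 5 ≡ 1 (mod 2).
  s_3 = 0 + 0 + 1 + 0 + 1 + 0 + 1 + 1 = 4 ≡ 0 (mod 2).
  s_4 = 0 + 0 + 1 + 0 + 0 + 0 + 0 + 1 = 2 ≡ 0 (mod 2).
s = (1, 1, 0, 0)^T — this equals column 12 of H (binary 1100), so error is at position 12.
Correct: flip bit 12 of r = 000011010101011 to get c = 000011010100011.


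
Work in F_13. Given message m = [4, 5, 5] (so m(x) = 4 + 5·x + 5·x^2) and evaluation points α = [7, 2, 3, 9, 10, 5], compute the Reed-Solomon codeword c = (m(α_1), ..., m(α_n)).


c = [11, 8, 12, 12, 8, 11]

Message polynomial: m(x) = 4 + 5·x + 5·x^2 (mod 13).
For each evaluation point α_i, compute m(α_i) mod 13:
  α_1 = 7: Horner steps 5 → 1 → 11, so m(7) = 11.
  α_2 = 2: Horner steps 5 → 2 → 8, so m(2) = 8.
  α_3 = 3: Horner steps 5 → 7 → 12, so m(3) = 12.
  α_4 = 9: Horner steps 5 → 11 → 12, so m(9) = 12.
  α_5 = 10: Horner steps 5 → 3 → 8, so m(10) = 8.
  α_6 = 5: Horner steps 5 → 4 → 11, so m(5) = 11.
Codeword c = [11, 8, 12, 12, 8, 11] ∈ F_13^6.


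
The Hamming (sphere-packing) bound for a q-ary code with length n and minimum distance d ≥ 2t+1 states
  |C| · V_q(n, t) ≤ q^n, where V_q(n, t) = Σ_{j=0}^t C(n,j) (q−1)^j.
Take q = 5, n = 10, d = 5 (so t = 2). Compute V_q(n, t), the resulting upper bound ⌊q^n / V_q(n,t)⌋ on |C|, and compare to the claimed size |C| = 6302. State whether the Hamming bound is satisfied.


V_q(n, t) = 761, q^n = 9765625, Hamming bound = 12832, |C| = 6302 ≤ bound (satisfied).

Step 1: Compute V_q(n, t) = Σ_{j=0}^2 C(n, j) (q−1)^j.
  j = 0: C(10,0)·(4)^0 = 1·1 = 1.
  j = 1: C(10,1)·(4)^1 = 10·4 = 40.
  j = 2: C(10,2)·(4)^2 = 45·16 = 720.
  V_q(n, t) = 1 + 40 + 720 = 761.
Step 2: q^n = 5^10 = 9765625.
Step 3: Hamming bound ⌊q^n / V_q(n,t)⌋ = ⌊9765625/761⌋ = 12832.
Step 4: Compare |C| = 6302 to 12832: satisfied.
The claimed |C| lies below the Hamming bound.


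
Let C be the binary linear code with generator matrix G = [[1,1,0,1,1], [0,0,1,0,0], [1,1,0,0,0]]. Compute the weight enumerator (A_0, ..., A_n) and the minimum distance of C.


Weight distribution: A_0 = 1, A_1 = 1, A_2 = 2, A_3 = 2, A_4 = 1, A_5 = 1. Minimum distance d = 1.

Enumerate all 2^3 = 8 messages m ∈ F_2^3.
For each, compute codeword c = mG in F_2^5, then tally its weight.
  m = 000 → c = 00000, weight = 0.
  m = 100 → c = 11011, weight = 4.
  m = 010 → c = 00100, weight = 1.
  m = 110 → c = 11111, weight = 5.
  m = 001 → c = 11000, weight = 2.
  m = 101 → c = 00011, weight = 2.
  m = 011 → c = 11100, weight = 3.
  m = 111 → c = 00111, weight = 3.
Tally weights:
  weight 0: 1 codewords.
  weight 1: 1 codewords.
  weight 2: 2 codewords.
  weight 3: 2 codewords.
  weight 4: 1 codewords.
  weight 5: 1 codewords.
Minimum distance d = smallest w > 0 with A_w > 0 = 1.
Sanity: Σ A_w = 8 = 2^3 = 8 ✓.


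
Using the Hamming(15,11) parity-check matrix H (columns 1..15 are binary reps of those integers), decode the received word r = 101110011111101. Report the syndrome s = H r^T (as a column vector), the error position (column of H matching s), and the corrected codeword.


s = (1, 1, 0, 1)^T, error position = 13, corrected codeword c = 101110011111001

Compute s = H r^T mod 2 one row at a time:
  s_1 = 1 + 1 + 1 + 1 + 1 + 1 + 0 + 1 = 7 ≡ 1 (mod 2).
  s_2 = 1 + 1 + 0 + 0 + 1 + 1 + 0 + 1 = 5 ≡ 1 (mod 2).
  s_3 = 0 + 1 + 0 + 0 + 1 + 1 + 0 + 1 = 4 ≡ 0 (mod 2).
  s_4 = 1 + 1 + 1 + 0 + 1 + 1 + 1 + 1 = 7 ≡ 1 (mod 2).
s = (1, 1, 0, 1)^T — this equals column 13 of H (binary 1101), so error is at position 13.
Correct: flip bit 13 of r = 101110011111101 to get c = 101110011111001.


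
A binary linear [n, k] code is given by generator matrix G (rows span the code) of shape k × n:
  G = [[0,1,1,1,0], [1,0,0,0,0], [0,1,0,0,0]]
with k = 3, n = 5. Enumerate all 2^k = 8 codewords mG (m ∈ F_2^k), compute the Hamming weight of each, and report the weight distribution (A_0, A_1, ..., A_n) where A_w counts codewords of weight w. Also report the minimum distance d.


Weight distribution: A_0 = 1, A_1 = 2, A_2 = 2, A_3 = 2, A_4 = 1. Minimum distance d = 1.

Enumerate all 2^3 = 8 messages m ∈ F_2^3.
For each, compute codeword c = mG in F_2^5, then tally its weight.
  m = 000 → c = 00000, weight = 0.
  m = 100 → c = 01110, weight = 3.
  m = 010 → c = 10000, weight = 1.
  m = 110 → c = 11110, weight = 4.
  m = 001 → c = 01000, weight = 1.
  m = 101 → c = 00110, weight = 2.
  m = 011 → c = 11000, weight = 2.
  m = 111 → c = 10110, weight = 3.
Tally weights:
  weight 0: 1 codewords.
  weight 1: 2 codewords.
  weight 2: 2 codewords.
  weight 3: 2 codewords.
  weight 4: 1 codewords.
Minimum distance d = smallest w > 0 with A_w > 0 = 1.
Sanity: Σ A_w = 8 = 2^3 = 8 ✓.


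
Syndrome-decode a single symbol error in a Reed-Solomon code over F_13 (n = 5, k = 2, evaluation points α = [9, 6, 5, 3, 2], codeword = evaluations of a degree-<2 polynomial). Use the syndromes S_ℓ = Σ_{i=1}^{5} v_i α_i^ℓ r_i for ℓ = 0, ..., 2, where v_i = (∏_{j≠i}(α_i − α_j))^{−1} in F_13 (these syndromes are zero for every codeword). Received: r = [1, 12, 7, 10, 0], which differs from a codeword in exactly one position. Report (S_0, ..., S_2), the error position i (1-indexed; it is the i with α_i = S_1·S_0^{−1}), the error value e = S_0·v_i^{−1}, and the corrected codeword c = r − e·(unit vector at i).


S = (10, 7, 1), error at position 5, error magnitude e = 8, c = [1, 12, 7, 10, 5].

Step 1: column multipliers v_i = (∏_{j≠i}(α_i − α_j))^{−1} mod 13.
  i = 1 (α = 9): (9−6)(9−5)(9−3)(9−2) = 3·4·6·7 = 504 ≡ 10, so v_1 = 10^{−1} = 4 (mod 13).
  i = 2 (α = 6): (6−9)(6−5)(6−3)(6−2) = (−3)·1·3·4 = −36 ≡ 3, so v_2 = 3^{−1} = 9 (mod 13).
  i = 3 (α = 5): (5−9)(5−6)(5−3)(5−2) = (−4)·(−1)·2·3 = 24 ≡ 11, so v_3 = 11^{−1} = 6 (mod 13).
  i = 4 (α = 3): (3−9)(3−6)(3−5)(3−2) = (−6)·(−3)·(−2)·1 = −36 ≡ 3, so v_4 = 3^{−1} = 9 (mod 13).
  i = 5 (α = 2): (2−9)(2−6)(2−5)(2−3) = (−7)·(−4)·(−3)·(−1) = 84 ≡ 6, so v_5 = 6^{−1} = 11 (mod 13).
  v = [4, 9, 6, 9, 11].
Step 2: syndromes of r = [1, 12, 7, 10, 0] (all sums mod 13).
  S_0 = Σ v_i r_i = 4·1 + 9·12 + 6·7 + 9·10 + 11·0 = 244 ≡ 10.
  S_1 = Σ v_i α_i r_i = 4·9·1 + 9·6·12 + 6·5·7 + 9·3·10 + 11·2·0 = 1164 ≡ 7.
  α_i^2 mod 13 = [3, 10, 12, 9, 4].
  S_2 = Σ v_i α_i^2 r_i = 4·3·1 + 9·10·12 + 6·12·7 + 9·9·10 + 11·4·0 = 2406 ≡ 1.
  S = (10, 7, 1) ≠ 0, so r is not a codeword (an error is present).
Step 3: locate the error. For a single error e at position i, S_ℓ = v_i·e·α_i^ℓ, so α_err = S_1/S_0.
  S_0^{−1} = 10^{−1} = 4 (mod 13), so α_err = 7·4 = 28 ≡ 2 = α_5. Error position i = 5.
  Consistency check: S_2/S_1 = 1·2 = 2 ≡ 2 = α_err ✓ (single-error assumption holds).
Step 4: error magnitude e = S_0/v_5 = S_0·∏_{j≠5}(α_5 − α_j) = 10·6 = 60 ≡ 8 (mod 13).
Step 5: correct position 5: c_5 = r_5 − e = 0 − 8 ≡ 5 (mod 13). Hence c = [1, 12, 7, 10, 5].
  Check: interpolating c through the α_i gives m(x) = 8 + 5·x (degree < 2) with m(α_i) = c_i for every i, so c is indeed a codeword.


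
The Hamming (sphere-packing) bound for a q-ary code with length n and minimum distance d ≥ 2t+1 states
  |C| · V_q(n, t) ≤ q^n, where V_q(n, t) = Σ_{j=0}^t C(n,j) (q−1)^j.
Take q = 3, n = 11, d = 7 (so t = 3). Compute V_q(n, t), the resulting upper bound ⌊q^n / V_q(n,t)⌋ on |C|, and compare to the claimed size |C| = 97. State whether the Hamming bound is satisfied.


V_q(n, t) = 1563, q^n = 177147, Hamming bound = 113, |C| = 97 ≤ bound (satisfied).

Step 1: Compute V_q(n, t) = Σ_{j=0}^3 C(n, j) (q−1)^j.
  j = 0: C(11,0)·(2)^0 = 1·1 = 1.
  j = 1: C(11,1)·(2)^1 = 11·2 = 22.
  j = 2: C(11,2)·(2)^2 = 55·4 = 220.
  j = 3: C(11,3)·(2)^3 = 165·8 = 1320.
  V_q(n, t) = 1 + 22 + 220 + 1320 = 1563.
Step 2: q^n = 3^11 = 177147.
Step 3: Hamming bound ⌊q^n / V_q(n,t)⌋ = ⌊177147/1563⌋ = 113.
Step 4: Compare |C| = 97 to 113: satisfied.
The claimed |C| lies below the Hamming bound.


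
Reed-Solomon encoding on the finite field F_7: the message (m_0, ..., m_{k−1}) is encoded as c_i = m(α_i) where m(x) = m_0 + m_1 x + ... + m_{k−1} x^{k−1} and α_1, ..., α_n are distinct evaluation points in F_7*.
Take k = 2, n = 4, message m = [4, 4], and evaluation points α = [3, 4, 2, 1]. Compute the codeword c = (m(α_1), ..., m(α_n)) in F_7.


c = [2, 6, 5, 1]

Message polynomial: m(x) = 4 + 4·x (mod 7).
For each evaluation point α_i, compute m(α_i) mod 7:
  α_1 = 3: Horner steps 4 → 2, so m(3) = 2.
  α_2 = 4: Horner steps 4 → 6, so m(4) = 6.
  α_3 = 2: Horner steps 4 → 5, so m(2) = 5.
  α_4 = 1: Horner steps 4 → 1, so m(1) = 1.
Codeword c = [2, 6, 5, 1] ∈ F_7^4.


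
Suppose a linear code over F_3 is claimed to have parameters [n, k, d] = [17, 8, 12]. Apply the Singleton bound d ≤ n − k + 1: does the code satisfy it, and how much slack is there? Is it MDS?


Singleton RHS = n − k + 1 = 10, slack = -2, bound violated (no such code; not MDS).

Singleton bound: d ≤ n − k + 1.
Here n = 17, k = 8, so n − k + 1 = 10.
Given d = 12, check d ≤ 10: NO.
Slack = (n − k + 1) − d = -2.
The slack is negative: d = 12 exceeds n − k + 1 = 10 by 2, so the Singleton bound is violated and no linear [17, 8, 12]_3 code can exist. In particular it is not MDS (MDS requires d = n − k + 1 exactly).
Description: the claimed parameters are [17, 8, 12]_3; such a code would be impossible (violates the Singleton bound).


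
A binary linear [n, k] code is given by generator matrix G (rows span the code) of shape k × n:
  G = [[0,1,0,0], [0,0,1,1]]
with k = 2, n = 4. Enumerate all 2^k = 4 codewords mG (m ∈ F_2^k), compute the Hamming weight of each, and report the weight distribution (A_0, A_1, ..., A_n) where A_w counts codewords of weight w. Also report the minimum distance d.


Weight distribution: A_0 = 1, A_1 = 1, A_2 = 1, A_3 = 1. Minimum distance d = 1.

Enumerate all 2^2 = 4 messages m ∈ F_2^2.
For each, compute codeword c = mG in F_2^4, then tally its weight.
  m = 00 → c = 0000, weight = 0.
  m = 10 → c = 0100, weight = 1.
  m = 01 → c = 0011, weight = 2.
  m = 11 → c = 0111, weight = 3.
Tally weights:
  weight 0: 1 codewords.
  weight 1: 1 codewords.
  weight 2: 1 codewords.
  weight 3: 1 codewords.
Minimum distance d = smallest w > 0 with A_w > 0 = 1.
Sanity: Σ A_w = 4 = 2^2 = 4 ✓.


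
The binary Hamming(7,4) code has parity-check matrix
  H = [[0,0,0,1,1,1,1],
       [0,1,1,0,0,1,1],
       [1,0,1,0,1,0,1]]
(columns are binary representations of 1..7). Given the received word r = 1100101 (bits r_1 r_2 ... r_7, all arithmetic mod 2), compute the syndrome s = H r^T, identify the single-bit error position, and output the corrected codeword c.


s = (0, 0, 1)^T, error position = 1, corrected codeword c = 0100101

Compute s = H r^T mod 2 one row at a time:
  s_1 = 0 + 1 + 0 + 1 = 2 ≡ 0 (mod 2).
  s_2 = 1 + 0 + 0 + 1 = 2 ≡ 0 (mod 2).
  s_3 = 1 + 0 + 1 + 1 = 3 ≡ 1 (mod 2).
s = (0, 0, 1)^T — this equals column 1 of H (binary 001), so error is at position 1.
Correct: flip bit 1 of r = 1100101 to get c = 0100101.


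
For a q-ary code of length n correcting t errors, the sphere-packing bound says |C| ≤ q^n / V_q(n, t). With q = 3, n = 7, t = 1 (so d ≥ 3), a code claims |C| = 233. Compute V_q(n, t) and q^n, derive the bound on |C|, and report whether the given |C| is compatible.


V_q(n, t) = 15, q^n = 2187, Hamming bound = 145, |C| = 233 > bound (violated).

Step 1: Compute V_q(n, t) = Σ_{j=0}^1 C(n, j) (q−1)^j.
  j = 0: C(7,0)·(2)^0 = 1·1 = 1.
  j = 1: C(7,1)·(2)^1 = 7·2 = 14.
  V_q(n, t) = 1 + 14 = 15.
Step 2: q^n = 3^7 = 2187.
Step 3: Hamming bound ⌊q^n / V_q(n,t)⌋ = ⌊2187/15⌋ = 145.
Step 4: Compare |C| = 233 to 145: violated.
The claimed |C| lies above the Hamming bound, so no 3-ary code of length 7 with d ≥ 3 can have 233 codewords.


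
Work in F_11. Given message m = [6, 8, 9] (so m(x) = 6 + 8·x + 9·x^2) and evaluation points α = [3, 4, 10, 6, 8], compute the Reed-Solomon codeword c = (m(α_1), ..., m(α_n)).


c = [1, 6, 7, 4, 8]

Message polynomial: m(x) = 6 + 8·x + 9·x^2 (mod 11).
For each evaluation point α_i, compute m(α_i) mod 11:
  α_1 = 3: Horner steps 9 → 2 → 1, so m(3) = 1.
  α_2 = 4: Horner steps 9 → 0 → 6, so m(4) = 6.
  α_3 = 10: Horner steps 9 → 10 → 7, so m(10) = 7.
  α_4 = 6: Horner steps 9 → 7 → 4, so m(6) = 4.
  α_5 = 8: Horner steps 9 → 3 → 8, so m(8) = 8.
Codeword c = [1, 6, 7, 4, 8] ∈ F_11^5.


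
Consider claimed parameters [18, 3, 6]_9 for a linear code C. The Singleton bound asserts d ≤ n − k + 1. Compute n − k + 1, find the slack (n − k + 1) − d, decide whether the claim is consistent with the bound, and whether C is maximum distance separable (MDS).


Singleton RHS = n − k + 1 = 16, slack = 10, bound satisfied, not MDS.

Singleton bound: d ≤ n − k + 1.
Here n = 18, k = 3, so n − k + 1 = 16.
Given d = 6, check d ≤ 16: YES.
Slack = (n − k + 1) − d = 10.
The code is NOT MDS (slack = 10 > 0).
Description: the claimed parameters are [18, 3, 6]_9; such a code would be non-MDS.


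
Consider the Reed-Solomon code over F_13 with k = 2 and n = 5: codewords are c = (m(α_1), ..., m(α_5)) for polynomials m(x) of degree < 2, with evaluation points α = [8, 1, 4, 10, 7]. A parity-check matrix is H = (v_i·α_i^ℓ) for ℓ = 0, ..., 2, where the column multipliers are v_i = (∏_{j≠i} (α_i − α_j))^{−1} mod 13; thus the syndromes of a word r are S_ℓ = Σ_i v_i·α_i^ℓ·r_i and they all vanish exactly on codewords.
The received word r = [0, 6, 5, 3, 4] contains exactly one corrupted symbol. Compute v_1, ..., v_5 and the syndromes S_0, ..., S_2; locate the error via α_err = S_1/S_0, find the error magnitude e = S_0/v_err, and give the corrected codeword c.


S = (2, 3, 11), error at position 1, error magnitude e = 5, c = [8, 6, 5, 3, 4].

Step 1: column multipliers v_i = (∏_{j≠i}(α_i − α_j))^{−1} mod 13.
  i = 1 (α = 8): (8−1)(8−4)(8−10)(8−7) = 7·4·(−2)·1 = −56 ≡ 9, so v_1 = 9^{−1} = 3 (mod 13).
  i = 2 (α = 1): (1−8)(1−4)(1−10)(1−7) = (−7)·(−3)·(−9)·(−6) = 1134 ≡ 3, so v_2 = 3^{−1} = 9 (mod 13).
  i = 3 (α = 4): (4−8)(4−1)(4−10)(4−7) = (−4)·3·(−6)·(−3) = −216 ≡ 5, so v_3 = 5^{−1} = 8 (mod 13).
  i = 4 (α = 10): (10−8)(10−1)(10−4)(10−7) = 2·9·6·3 = 324 ≡ 12, so v_4 = 12^{−1} = 12 (mod 13).
  i = 5 (α = 7): (7−8)(7−1)(7−4)(7−10) = (−1)·6·3·(−3) = 54 ≡ 2, so v_5 = 2^{−1} = 7 (mod 13).
  v = [3, 9, 8, 12, 7].
Step 2: syndromes of r = [0, 6, 5, 3, 4] (all sums mod 13).
  S_0 = Σ v_i r_i = 3·0 + 9·6 + 8·5 + 12·3 + 7·4 = 158 ≡ 2.
  S_1 = Σ v_i α_i r_i = 3·8·0 + 9·1·6 + 8·4·5 + 12·10·3 + 7·7·4 = 770 ≡ 3.
  α_i^2 mod 13 = [12, 1, 3, 9, 10].
  S_2 = Σ v_i α_i^2 r_i = 3·12·0 + 9·1·6 + 8·3·5 + 12·9·3 + 7·10·4 = 778 ≡ 11.
  S = (2, 3, 11) ≠ 0, so r is not a codeword (an error is present).
Step 3: locate the error. For a single error e at position i, S_ℓ = v_i·e·α_i^ℓ, so α_err = S_1/S_0.
  S_0^{−1} = 2^{−1} = 7 (mod 13), so α_err = 3·7 = 21 ≡ 8 = α_1. Error position i = 1.
  Consistency check: S_2/S_1 = 11·9 = 99 ≡ 8 = α_err ✓ (single-error assumption holds).
Step 4: error magnitude e = S_0/v_1 = S_0·∏_{j≠1}(α_1 − α_j) = 2·9 = 18 ≡ 5 (mod 13).
Step 5: correct position 1: c_1 = r_1 − e = 0 − 5 ≡ 8 (mod 13). Hence c = [8, 6, 5, 3, 4].
  Check: interpolating c through the α_i gives m(x) = 2 + 4·x (degree < 2) with m(α_i) = c_i for every i, so c is indeed a codeword.


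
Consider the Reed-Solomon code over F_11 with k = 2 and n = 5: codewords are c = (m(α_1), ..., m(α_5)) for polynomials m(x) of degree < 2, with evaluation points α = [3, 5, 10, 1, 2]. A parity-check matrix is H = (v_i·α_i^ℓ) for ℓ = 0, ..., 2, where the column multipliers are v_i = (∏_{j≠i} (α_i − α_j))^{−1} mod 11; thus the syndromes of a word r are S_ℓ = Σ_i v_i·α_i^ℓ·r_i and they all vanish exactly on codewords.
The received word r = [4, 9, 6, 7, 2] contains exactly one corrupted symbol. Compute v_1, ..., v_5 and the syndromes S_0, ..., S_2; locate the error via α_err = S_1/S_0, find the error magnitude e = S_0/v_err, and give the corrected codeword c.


S = (3, 9, 5), error at position 1, error magnitude e = 7, c = [8, 9, 6, 7, 2].

Step 1: column multipliers v_i = (∏_{j≠i}(α_i − α_j))^{−1} mod 11.
  i = 1 (α = 3): (3−5)(3−10)(3−1)(3−2) = (−2)·(−7)·2·1 = 28 ≡ 6, so v_1 = 6^{−1} = 2 (mod 11).
  i = 2 (α = 5): (5−3)(5−10)(5−1)(5−2) = 2·(−5)·4·3 = −120 ≡ 1, so v_2 = 1^{−1} = 1 (mod 11).
  i = 3 (α = 10): (10−3)(10−5)(10−1)(10−2) = 7·5·9·8 = 2520 ≡ 1, so v_3 = 1^{−1} = 1 (mod 11).
  i = 4 (α = 1): (1−3)(1−5)(1−10)(1−2) = (−2)·(−4)·(−9)·(−1) = 72 ≡ 6, so v_4 = 6^{−1} = 2 (mod 11).
  i = 5 (α = 2): (2−3)(2−5)(2−10)(2−1) = (−1)·(−3)·(−8)·1 = −24 ≡ 9, so v_5 = 9^{−1} = 5 (mod 11).
  v = [2, 1, 1, 2, 5].
Step 2: syndromes of r = [4, 9, 6, 7, 2] (all sums mod 11).
  S_0 = Σ v_i r_i = 2·4 + 1·9 + 1·6 + 2·7 + 5·2 = 47 ≡ 3.
  S_1 = Σ v_i α_i r_i = 2·3·4 + 1·5·9 + 1·10·6 + 2·1·7 + 5·2·2 = 163 ≡ 9.
  α_i^2 mod 11 = [9, 3, 1, 1, 4].
  S_2 = Σ v_i α_i^2 r_i = 2·9·4 + 1·3·9 + 1·1·6 + 2·1·7 + 5·4·2 = 159 ≡ 5.
  S = (3, 9, 5) ≠ 0, so r is not a codeword (an error is present).
Step 3: locate the error. For a single error e at position i, S_ℓ = v_i·e·α_i^ℓ, so α_err = S_1/S_0.
  S_0^{−1} = 3^{−1} = 4 (mod 11), so α_err = 9·4 = 36 ≡ 3 = α_1. Error position i = 1.
  Consistency check: S_2/S_1 = 5·5 = 25 ≡ 3 = α_err ✓ (single-error assumption holds).
Step 4: error magnitude e = S_0/v_1 = S_0·∏_{j≠1}(α_1 − α_j) = 3·6 = 18 ≡ 7 (mod 11).
Step 5: correct position 1: c_1 = r_1 − e = 4 − 7 ≡ 8 (mod 11). Hence c = [8, 9, 6, 7, 2].
  Check: interpolating c through the α_i gives m(x) = 1 + 6·x (degree < 2) with m(α_i) = c_i for every i, so c is indeed a codeword.


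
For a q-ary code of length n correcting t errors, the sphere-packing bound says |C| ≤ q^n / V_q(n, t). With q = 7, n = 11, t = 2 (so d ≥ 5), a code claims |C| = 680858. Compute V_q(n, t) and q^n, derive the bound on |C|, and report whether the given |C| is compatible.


V_q(n, t) = 2047, q^n = 1977326743, Hamming bound = 965963, |C| = 680858 ≤ bound (satisfied).

Step 1: Compute V_q(n, t) = Σ_{j=0}^2 C(n, j) (q−1)^j.
  j = 0: C(11,0)·(6)^0 = 1·1 = 1.
  j = 1: C(11,1)·(6)^1 = 11·6 = 66.
  j = 2: C(11,2)·(6)^2 = 55·36 = 1980.
  V_q(n, t) = 1 + 66 + 1980 = 2047.
Step 2: q^n = 7^11 = 1977326743.
Step 3: Hamming bound ⌊q^n / V_q(n,t)⌋ = ⌊1977326743/2047⌋ = 965963.
Step 4: Compare |C| = 680858 to 965963: satisfied.
The claimed |C| lies below the Hamming bound.


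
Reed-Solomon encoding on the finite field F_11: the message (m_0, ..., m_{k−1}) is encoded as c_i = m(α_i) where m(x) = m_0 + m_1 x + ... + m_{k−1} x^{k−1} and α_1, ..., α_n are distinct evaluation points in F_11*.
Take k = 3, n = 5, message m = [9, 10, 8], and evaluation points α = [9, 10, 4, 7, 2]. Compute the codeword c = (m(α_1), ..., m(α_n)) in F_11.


c = [10, 7, 1, 9, 6]

Message polynomial: m(x) = 9 + 10·x + 8·x^2 (mod 11).
For each evaluation point α_i, compute m(α_i) mod 11:
  α_1 = 9: Horner steps 8 → 5 → 10, so m(9) = 10.
  α_2 = 10: Horner steps 8 → 2 → 7, so m(10) = 7.
  α_3 = 4: Horner steps 8 → 9 → 1, so m(4) = 1.
  α_4 = 7: Horner steps 8 → 0 → 9, so m(7) = 9.
  α_5 = 2: Horner steps 8 → 4 → 6, so m(2) = 6.
Codeword c = [10, 7, 1, 9, 6] ∈ F_11^5.


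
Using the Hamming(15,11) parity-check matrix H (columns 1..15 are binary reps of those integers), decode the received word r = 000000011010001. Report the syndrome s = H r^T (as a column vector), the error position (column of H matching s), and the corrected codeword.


s = (0, 1, 0, 1)^T, error position = 5, corrected codeword c = 000010011010001

Compute s = H r^T mod 2 one row at a time:
  s_1 = 1 + 1 + 0 + 1 + 0 + 0 + 0 + 1 = 4 ≡ 0 (mod 2).
  s_2 = 0 + 0 + 0 + 0 + 0 + 0 + 0 + 1 = 1 ≡ 1 (mod 2).
  s_3 = 0 + 0 + 0 + 0 + 0 + 1 + 0 + 1 = 2 ≡ 0 (mod 2).
  s_4 = 0 + 0 + 0 + 0 + 1 + 1 + 0 + 1 = 3 ≡ 1 (mod 2).
s = (0, 1, 0, 1)^T — this equals column 5 of H (binary 0101), so error is at position 5.
Correct: flip bit 5 of r = 000000011010001 to get c = 000010011010001.
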